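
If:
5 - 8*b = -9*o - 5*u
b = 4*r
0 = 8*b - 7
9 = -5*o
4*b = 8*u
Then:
No Solution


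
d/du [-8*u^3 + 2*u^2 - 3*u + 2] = -24*u^2 + 4*u - 3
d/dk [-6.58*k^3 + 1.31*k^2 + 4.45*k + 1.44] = -19.74*k^2 + 2.62*k + 4.45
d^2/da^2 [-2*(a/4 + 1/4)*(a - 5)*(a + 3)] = 1 - 3*a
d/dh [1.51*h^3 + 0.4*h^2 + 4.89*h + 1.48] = 4.53*h^2 + 0.8*h + 4.89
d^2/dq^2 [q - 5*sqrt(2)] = 0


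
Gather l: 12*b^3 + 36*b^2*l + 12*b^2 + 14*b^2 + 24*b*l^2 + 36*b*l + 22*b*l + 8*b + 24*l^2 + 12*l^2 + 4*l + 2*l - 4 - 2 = 12*b^3 + 26*b^2 + 8*b + l^2*(24*b + 36) + l*(36*b^2 + 58*b + 6) - 6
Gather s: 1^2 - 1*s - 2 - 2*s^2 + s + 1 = -2*s^2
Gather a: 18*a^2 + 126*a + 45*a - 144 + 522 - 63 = 18*a^2 + 171*a + 315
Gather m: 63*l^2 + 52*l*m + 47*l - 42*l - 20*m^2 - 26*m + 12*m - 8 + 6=63*l^2 + 5*l - 20*m^2 + m*(52*l - 14) - 2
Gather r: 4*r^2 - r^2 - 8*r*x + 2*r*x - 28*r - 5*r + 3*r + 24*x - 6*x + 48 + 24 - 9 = 3*r^2 + r*(-6*x - 30) + 18*x + 63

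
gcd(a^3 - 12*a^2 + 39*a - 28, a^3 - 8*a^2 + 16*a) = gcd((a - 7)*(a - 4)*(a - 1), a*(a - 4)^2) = a - 4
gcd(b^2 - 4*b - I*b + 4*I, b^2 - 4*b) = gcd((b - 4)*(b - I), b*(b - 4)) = b - 4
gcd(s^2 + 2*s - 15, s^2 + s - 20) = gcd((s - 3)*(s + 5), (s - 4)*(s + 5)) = s + 5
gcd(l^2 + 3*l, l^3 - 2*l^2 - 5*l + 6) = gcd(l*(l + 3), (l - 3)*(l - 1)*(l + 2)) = 1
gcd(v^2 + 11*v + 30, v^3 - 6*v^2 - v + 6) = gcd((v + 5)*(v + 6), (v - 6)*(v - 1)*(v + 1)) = 1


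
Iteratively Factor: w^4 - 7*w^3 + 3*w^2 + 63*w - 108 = (w - 3)*(w^3 - 4*w^2 - 9*w + 36) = (w - 3)^2*(w^2 - w - 12) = (w - 4)*(w - 3)^2*(w + 3)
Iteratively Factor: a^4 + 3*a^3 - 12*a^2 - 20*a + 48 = (a - 2)*(a^3 + 5*a^2 - 2*a - 24) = (a - 2)*(a + 3)*(a^2 + 2*a - 8) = (a - 2)*(a + 3)*(a + 4)*(a - 2)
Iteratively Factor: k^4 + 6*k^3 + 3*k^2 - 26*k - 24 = (k + 4)*(k^3 + 2*k^2 - 5*k - 6) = (k + 3)*(k + 4)*(k^2 - k - 2) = (k - 2)*(k + 3)*(k + 4)*(k + 1)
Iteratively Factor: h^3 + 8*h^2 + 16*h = (h + 4)*(h^2 + 4*h) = (h + 4)^2*(h)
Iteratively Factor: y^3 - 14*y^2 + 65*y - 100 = (y - 5)*(y^2 - 9*y + 20) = (y - 5)^2*(y - 4)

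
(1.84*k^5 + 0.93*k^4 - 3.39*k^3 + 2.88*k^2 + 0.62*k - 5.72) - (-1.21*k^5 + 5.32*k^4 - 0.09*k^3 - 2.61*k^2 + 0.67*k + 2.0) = 3.05*k^5 - 4.39*k^4 - 3.3*k^3 + 5.49*k^2 - 0.05*k - 7.72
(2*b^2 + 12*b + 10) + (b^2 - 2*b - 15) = 3*b^2 + 10*b - 5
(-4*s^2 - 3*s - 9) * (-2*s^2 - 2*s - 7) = 8*s^4 + 14*s^3 + 52*s^2 + 39*s + 63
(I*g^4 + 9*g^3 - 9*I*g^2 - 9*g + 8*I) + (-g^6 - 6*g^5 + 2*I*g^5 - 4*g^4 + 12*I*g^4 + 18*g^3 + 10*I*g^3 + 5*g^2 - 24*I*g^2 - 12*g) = -g^6 - 6*g^5 + 2*I*g^5 - 4*g^4 + 13*I*g^4 + 27*g^3 + 10*I*g^3 + 5*g^2 - 33*I*g^2 - 21*g + 8*I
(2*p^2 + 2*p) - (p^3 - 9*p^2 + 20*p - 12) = -p^3 + 11*p^2 - 18*p + 12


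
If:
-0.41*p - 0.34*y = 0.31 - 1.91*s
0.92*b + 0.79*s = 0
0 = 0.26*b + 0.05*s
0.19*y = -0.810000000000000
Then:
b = 0.00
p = 2.78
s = 0.00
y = -4.26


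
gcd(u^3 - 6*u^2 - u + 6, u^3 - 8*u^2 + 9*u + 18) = u^2 - 5*u - 6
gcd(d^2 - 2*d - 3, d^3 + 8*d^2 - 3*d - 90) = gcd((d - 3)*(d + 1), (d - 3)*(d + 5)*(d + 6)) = d - 3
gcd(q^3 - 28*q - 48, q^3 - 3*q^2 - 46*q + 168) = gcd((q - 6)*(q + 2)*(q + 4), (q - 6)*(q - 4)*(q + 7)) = q - 6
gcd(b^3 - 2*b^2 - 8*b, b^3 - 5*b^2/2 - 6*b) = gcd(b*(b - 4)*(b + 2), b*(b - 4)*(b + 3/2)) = b^2 - 4*b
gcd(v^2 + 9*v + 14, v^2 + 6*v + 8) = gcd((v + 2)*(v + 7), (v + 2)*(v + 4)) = v + 2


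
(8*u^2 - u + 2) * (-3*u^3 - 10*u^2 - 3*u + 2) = -24*u^5 - 77*u^4 - 20*u^3 - u^2 - 8*u + 4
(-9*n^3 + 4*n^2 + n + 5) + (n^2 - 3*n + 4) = -9*n^3 + 5*n^2 - 2*n + 9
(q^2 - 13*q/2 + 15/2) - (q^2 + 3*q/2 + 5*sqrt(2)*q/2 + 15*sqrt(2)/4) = -8*q - 5*sqrt(2)*q/2 - 15*sqrt(2)/4 + 15/2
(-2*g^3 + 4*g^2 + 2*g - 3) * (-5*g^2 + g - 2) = 10*g^5 - 22*g^4 - 2*g^3 + 9*g^2 - 7*g + 6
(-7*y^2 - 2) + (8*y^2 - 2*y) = y^2 - 2*y - 2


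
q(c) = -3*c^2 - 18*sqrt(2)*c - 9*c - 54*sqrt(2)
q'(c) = -6*c - 18*sqrt(2) - 9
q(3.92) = -257.53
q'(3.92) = -57.98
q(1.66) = -141.83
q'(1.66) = -44.42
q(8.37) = -574.93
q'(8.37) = -84.68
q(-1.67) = -27.19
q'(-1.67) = -24.44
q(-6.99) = 17.90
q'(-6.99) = 7.48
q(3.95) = -259.28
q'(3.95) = -58.16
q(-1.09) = -42.37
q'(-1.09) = -27.92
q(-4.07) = 14.17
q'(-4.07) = -10.04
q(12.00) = -921.84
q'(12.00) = -106.46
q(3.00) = -206.74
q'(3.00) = -52.46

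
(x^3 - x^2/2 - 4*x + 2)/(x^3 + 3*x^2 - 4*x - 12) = (x - 1/2)/(x + 3)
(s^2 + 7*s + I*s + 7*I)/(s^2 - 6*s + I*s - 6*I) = (s + 7)/(s - 6)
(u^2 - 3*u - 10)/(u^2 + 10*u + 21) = (u^2 - 3*u - 10)/(u^2 + 10*u + 21)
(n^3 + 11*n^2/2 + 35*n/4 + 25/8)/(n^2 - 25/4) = (4*n^2 + 12*n + 5)/(2*(2*n - 5))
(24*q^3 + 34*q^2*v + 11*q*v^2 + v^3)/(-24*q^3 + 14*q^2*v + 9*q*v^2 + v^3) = (-q - v)/(q - v)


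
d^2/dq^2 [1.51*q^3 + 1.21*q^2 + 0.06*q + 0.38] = 9.06*q + 2.42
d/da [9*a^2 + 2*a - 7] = 18*a + 2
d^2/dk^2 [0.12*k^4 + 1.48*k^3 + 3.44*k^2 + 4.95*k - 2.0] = 1.44*k^2 + 8.88*k + 6.88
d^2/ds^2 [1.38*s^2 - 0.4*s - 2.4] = 2.76000000000000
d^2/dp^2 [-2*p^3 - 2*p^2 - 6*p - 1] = -12*p - 4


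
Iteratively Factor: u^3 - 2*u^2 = (u - 2)*(u^2) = u*(u - 2)*(u)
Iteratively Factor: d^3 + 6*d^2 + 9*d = (d + 3)*(d^2 + 3*d) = d*(d + 3)*(d + 3)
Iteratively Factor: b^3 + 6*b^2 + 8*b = (b)*(b^2 + 6*b + 8) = b*(b + 4)*(b + 2)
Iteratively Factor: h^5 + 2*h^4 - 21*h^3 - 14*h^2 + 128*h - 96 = (h - 1)*(h^4 + 3*h^3 - 18*h^2 - 32*h + 96) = (h - 3)*(h - 1)*(h^3 + 6*h^2 - 32) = (h - 3)*(h - 1)*(h + 4)*(h^2 + 2*h - 8) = (h - 3)*(h - 2)*(h - 1)*(h + 4)*(h + 4)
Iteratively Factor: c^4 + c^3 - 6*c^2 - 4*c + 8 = (c + 2)*(c^3 - c^2 - 4*c + 4) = (c + 2)^2*(c^2 - 3*c + 2) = (c - 2)*(c + 2)^2*(c - 1)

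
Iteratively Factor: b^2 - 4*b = (b)*(b - 4)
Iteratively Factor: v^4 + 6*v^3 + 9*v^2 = (v + 3)*(v^3 + 3*v^2) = v*(v + 3)*(v^2 + 3*v) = v*(v + 3)^2*(v)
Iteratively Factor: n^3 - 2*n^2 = (n - 2)*(n^2) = n*(n - 2)*(n)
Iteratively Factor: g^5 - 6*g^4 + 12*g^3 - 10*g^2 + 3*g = (g - 1)*(g^4 - 5*g^3 + 7*g^2 - 3*g) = (g - 3)*(g - 1)*(g^3 - 2*g^2 + g) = g*(g - 3)*(g - 1)*(g^2 - 2*g + 1) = g*(g - 3)*(g - 1)^2*(g - 1)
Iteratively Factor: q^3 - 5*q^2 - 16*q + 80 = (q - 4)*(q^2 - q - 20) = (q - 4)*(q + 4)*(q - 5)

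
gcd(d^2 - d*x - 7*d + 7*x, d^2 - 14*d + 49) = d - 7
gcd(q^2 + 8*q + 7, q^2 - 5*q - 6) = q + 1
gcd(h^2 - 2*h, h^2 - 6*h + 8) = h - 2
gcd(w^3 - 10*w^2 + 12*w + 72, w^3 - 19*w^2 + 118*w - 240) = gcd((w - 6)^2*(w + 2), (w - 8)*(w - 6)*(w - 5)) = w - 6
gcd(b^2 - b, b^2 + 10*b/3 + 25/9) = 1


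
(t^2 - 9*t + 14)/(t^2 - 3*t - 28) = (t - 2)/(t + 4)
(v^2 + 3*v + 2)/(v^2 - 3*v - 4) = (v + 2)/(v - 4)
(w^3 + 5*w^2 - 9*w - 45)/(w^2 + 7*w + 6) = (w^3 + 5*w^2 - 9*w - 45)/(w^2 + 7*w + 6)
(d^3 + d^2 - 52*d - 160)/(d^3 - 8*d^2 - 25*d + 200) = (d + 4)/(d - 5)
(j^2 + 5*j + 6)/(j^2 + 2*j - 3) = (j + 2)/(j - 1)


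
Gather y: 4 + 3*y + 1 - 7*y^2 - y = -7*y^2 + 2*y + 5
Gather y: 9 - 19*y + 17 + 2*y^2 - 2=2*y^2 - 19*y + 24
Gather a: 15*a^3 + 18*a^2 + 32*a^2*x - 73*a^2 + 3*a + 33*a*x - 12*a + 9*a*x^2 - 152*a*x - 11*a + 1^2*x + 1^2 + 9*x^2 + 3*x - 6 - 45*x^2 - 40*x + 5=15*a^3 + a^2*(32*x - 55) + a*(9*x^2 - 119*x - 20) - 36*x^2 - 36*x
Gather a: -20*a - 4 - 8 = -20*a - 12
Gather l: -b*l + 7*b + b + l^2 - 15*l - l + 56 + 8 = 8*b + l^2 + l*(-b - 16) + 64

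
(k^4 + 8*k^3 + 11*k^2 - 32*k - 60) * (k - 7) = k^5 + k^4 - 45*k^3 - 109*k^2 + 164*k + 420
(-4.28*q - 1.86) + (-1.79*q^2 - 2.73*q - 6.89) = -1.79*q^2 - 7.01*q - 8.75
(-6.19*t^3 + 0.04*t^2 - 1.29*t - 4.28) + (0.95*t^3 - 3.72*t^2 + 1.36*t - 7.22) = -5.24*t^3 - 3.68*t^2 + 0.0700000000000001*t - 11.5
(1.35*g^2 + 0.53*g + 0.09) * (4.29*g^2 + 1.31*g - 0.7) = 5.7915*g^4 + 4.0422*g^3 + 0.1354*g^2 - 0.2531*g - 0.063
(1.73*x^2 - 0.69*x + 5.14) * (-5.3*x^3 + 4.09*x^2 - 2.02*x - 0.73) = -9.169*x^5 + 10.7327*x^4 - 33.5587*x^3 + 21.1535*x^2 - 9.8791*x - 3.7522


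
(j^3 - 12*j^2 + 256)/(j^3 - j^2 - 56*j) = (j^2 - 4*j - 32)/(j*(j + 7))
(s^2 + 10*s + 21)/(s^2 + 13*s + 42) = (s + 3)/(s + 6)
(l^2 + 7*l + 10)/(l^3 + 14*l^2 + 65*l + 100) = (l + 2)/(l^2 + 9*l + 20)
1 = 1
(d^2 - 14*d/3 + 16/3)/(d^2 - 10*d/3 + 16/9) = 3*(d - 2)/(3*d - 2)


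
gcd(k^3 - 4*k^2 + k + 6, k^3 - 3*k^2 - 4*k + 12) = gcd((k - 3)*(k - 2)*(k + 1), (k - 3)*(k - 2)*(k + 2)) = k^2 - 5*k + 6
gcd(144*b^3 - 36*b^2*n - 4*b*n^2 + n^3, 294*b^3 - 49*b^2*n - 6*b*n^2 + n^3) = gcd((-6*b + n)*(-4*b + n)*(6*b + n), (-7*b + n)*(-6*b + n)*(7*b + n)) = 6*b - n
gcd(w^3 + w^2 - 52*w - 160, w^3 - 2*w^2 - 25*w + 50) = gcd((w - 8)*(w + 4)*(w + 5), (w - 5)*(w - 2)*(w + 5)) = w + 5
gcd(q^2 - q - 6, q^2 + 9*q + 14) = q + 2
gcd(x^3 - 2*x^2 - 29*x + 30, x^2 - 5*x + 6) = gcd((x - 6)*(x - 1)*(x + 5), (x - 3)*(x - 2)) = 1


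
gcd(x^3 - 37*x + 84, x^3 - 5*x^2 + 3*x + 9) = x - 3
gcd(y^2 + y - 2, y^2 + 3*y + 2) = y + 2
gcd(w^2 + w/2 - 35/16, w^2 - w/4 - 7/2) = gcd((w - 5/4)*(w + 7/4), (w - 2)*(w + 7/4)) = w + 7/4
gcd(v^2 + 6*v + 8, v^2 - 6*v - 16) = v + 2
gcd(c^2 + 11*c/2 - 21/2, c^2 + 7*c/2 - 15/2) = c - 3/2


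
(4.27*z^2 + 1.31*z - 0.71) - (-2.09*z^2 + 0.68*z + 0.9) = 6.36*z^2 + 0.63*z - 1.61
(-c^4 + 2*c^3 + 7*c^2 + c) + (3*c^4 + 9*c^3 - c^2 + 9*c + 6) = 2*c^4 + 11*c^3 + 6*c^2 + 10*c + 6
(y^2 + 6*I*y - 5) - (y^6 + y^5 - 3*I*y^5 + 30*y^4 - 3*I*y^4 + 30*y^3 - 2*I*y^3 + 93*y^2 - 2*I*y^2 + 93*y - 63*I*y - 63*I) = -y^6 - y^5 + 3*I*y^5 - 30*y^4 + 3*I*y^4 - 30*y^3 + 2*I*y^3 - 92*y^2 + 2*I*y^2 - 93*y + 69*I*y - 5 + 63*I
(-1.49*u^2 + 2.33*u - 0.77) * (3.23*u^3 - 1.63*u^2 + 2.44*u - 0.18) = -4.8127*u^5 + 9.9546*u^4 - 9.9206*u^3 + 7.2085*u^2 - 2.2982*u + 0.1386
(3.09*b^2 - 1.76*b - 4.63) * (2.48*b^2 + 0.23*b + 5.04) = 7.6632*b^4 - 3.6541*b^3 + 3.6864*b^2 - 9.9353*b - 23.3352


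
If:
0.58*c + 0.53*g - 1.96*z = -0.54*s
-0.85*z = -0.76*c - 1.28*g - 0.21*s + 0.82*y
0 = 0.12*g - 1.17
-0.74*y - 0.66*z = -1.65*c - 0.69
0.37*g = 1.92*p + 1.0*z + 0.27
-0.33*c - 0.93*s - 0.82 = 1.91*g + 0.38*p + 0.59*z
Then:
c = 6.61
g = 9.75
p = 2.68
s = -23.20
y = 17.27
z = -1.80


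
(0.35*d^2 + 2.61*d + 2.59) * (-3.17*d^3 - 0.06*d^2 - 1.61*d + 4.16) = -1.1095*d^5 - 8.2947*d^4 - 8.9304*d^3 - 2.9015*d^2 + 6.6877*d + 10.7744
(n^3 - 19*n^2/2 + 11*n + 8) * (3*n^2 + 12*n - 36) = 3*n^5 - 33*n^4/2 - 117*n^3 + 498*n^2 - 300*n - 288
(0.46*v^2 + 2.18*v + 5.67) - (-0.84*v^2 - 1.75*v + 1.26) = 1.3*v^2 + 3.93*v + 4.41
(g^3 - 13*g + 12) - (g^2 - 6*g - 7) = g^3 - g^2 - 7*g + 19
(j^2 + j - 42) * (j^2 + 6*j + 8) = j^4 + 7*j^3 - 28*j^2 - 244*j - 336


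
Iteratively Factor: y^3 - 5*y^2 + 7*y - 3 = (y - 3)*(y^2 - 2*y + 1) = (y - 3)*(y - 1)*(y - 1)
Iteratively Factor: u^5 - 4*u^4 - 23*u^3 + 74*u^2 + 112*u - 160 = (u - 4)*(u^4 - 23*u^2 - 18*u + 40) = (u - 4)*(u - 1)*(u^3 + u^2 - 22*u - 40) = (u - 5)*(u - 4)*(u - 1)*(u^2 + 6*u + 8) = (u - 5)*(u - 4)*(u - 1)*(u + 2)*(u + 4)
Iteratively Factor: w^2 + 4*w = (w)*(w + 4)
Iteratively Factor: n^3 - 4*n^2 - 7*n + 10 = (n - 5)*(n^2 + n - 2) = (n - 5)*(n - 1)*(n + 2)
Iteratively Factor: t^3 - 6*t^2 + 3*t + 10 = (t + 1)*(t^2 - 7*t + 10) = (t - 5)*(t + 1)*(t - 2)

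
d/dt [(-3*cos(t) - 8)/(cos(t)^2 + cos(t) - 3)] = (3*sin(t)^2 - 16*cos(t) - 20)*sin(t)/(cos(t)^2 + cos(t) - 3)^2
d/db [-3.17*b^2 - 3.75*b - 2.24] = -6.34*b - 3.75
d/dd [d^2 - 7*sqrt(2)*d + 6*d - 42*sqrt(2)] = 2*d - 7*sqrt(2) + 6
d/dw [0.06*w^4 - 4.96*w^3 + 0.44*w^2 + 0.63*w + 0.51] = 0.24*w^3 - 14.88*w^2 + 0.88*w + 0.63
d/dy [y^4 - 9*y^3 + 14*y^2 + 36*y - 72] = 4*y^3 - 27*y^2 + 28*y + 36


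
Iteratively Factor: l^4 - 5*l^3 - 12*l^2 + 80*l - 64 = (l - 4)*(l^3 - l^2 - 16*l + 16) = (l - 4)*(l + 4)*(l^2 - 5*l + 4) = (l - 4)*(l - 1)*(l + 4)*(l - 4)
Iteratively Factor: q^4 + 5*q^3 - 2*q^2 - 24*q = (q)*(q^3 + 5*q^2 - 2*q - 24) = q*(q - 2)*(q^2 + 7*q + 12) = q*(q - 2)*(q + 4)*(q + 3)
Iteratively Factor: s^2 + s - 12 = (s + 4)*(s - 3)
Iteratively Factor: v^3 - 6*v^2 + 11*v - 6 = (v - 2)*(v^2 - 4*v + 3) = (v - 2)*(v - 1)*(v - 3)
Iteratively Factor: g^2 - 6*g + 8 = (g - 4)*(g - 2)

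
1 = 1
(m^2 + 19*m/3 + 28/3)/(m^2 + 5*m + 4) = (m + 7/3)/(m + 1)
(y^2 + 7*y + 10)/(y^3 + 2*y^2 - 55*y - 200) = (y + 2)/(y^2 - 3*y - 40)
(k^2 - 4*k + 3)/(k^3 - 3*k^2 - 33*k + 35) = (k - 3)/(k^2 - 2*k - 35)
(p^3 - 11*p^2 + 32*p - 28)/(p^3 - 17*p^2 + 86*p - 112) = (p - 2)/(p - 8)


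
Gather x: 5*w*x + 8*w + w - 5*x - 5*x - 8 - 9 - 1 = 9*w + x*(5*w - 10) - 18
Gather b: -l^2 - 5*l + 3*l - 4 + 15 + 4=-l^2 - 2*l + 15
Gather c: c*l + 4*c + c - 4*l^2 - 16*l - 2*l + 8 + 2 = c*(l + 5) - 4*l^2 - 18*l + 10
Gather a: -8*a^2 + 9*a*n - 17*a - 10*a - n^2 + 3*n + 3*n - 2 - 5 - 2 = -8*a^2 + a*(9*n - 27) - n^2 + 6*n - 9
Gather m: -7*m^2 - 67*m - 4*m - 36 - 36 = -7*m^2 - 71*m - 72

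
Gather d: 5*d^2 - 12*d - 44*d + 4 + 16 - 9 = 5*d^2 - 56*d + 11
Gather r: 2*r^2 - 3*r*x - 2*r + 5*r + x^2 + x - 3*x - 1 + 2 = 2*r^2 + r*(3 - 3*x) + x^2 - 2*x + 1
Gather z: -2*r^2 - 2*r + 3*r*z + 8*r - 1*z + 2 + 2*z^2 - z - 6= -2*r^2 + 6*r + 2*z^2 + z*(3*r - 2) - 4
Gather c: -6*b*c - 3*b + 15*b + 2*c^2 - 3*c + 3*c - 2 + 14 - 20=-6*b*c + 12*b + 2*c^2 - 8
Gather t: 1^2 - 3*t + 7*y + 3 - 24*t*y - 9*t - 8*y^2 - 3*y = t*(-24*y - 12) - 8*y^2 + 4*y + 4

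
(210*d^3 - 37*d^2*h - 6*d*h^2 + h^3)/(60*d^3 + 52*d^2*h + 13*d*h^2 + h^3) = (35*d^2 - 12*d*h + h^2)/(10*d^2 + 7*d*h + h^2)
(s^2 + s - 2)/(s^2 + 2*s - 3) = (s + 2)/(s + 3)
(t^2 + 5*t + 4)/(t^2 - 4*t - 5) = (t + 4)/(t - 5)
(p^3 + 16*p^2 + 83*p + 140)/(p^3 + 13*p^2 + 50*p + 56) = (p + 5)/(p + 2)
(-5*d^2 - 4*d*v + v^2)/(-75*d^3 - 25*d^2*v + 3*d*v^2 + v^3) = (d + v)/(15*d^2 + 8*d*v + v^2)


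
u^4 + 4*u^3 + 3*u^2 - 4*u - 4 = (u - 1)*(u + 1)*(u + 2)^2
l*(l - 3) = l^2 - 3*l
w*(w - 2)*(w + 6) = w^3 + 4*w^2 - 12*w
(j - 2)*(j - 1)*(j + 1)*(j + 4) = j^4 + 2*j^3 - 9*j^2 - 2*j + 8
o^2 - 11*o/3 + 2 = (o - 3)*(o - 2/3)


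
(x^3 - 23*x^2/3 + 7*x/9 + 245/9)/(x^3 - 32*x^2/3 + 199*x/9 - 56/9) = (3*x^2 - 16*x - 35)/(3*x^2 - 25*x + 8)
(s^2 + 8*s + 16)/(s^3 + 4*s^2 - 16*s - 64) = 1/(s - 4)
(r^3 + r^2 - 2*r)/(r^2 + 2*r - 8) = r*(r^2 + r - 2)/(r^2 + 2*r - 8)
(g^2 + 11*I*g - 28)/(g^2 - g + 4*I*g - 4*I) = (g + 7*I)/(g - 1)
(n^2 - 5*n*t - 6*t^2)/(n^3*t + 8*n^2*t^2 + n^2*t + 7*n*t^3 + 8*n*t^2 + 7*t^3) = (n - 6*t)/(t*(n^2 + 7*n*t + n + 7*t))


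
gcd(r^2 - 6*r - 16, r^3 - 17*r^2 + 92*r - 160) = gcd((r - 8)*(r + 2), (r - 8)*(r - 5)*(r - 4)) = r - 8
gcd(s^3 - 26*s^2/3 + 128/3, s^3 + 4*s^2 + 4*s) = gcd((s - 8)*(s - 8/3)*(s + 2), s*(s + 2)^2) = s + 2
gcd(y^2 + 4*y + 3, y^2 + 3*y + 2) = y + 1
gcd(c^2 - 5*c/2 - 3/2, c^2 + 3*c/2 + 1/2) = c + 1/2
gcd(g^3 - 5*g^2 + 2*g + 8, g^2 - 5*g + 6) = g - 2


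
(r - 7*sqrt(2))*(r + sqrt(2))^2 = r^3 - 5*sqrt(2)*r^2 - 26*r - 14*sqrt(2)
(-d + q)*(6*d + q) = -6*d^2 + 5*d*q + q^2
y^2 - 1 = (y - 1)*(y + 1)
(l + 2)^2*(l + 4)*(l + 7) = l^4 + 15*l^3 + 76*l^2 + 156*l + 112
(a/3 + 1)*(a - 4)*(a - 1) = a^3/3 - 2*a^2/3 - 11*a/3 + 4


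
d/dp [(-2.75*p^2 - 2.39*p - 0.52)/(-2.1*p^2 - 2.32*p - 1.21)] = (1.361*p^2 + 4.471*p + 1.6855)/(4.41*p^4 + 9.744*p^3 + 10.4644*p^2 + 5.6144*p + 1.4641)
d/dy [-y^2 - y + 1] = -2*y - 1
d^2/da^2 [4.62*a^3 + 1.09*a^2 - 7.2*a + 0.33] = 27.72*a + 2.18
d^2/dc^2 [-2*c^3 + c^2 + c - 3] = 2 - 12*c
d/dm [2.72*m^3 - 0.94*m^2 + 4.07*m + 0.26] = 8.16*m^2 - 1.88*m + 4.07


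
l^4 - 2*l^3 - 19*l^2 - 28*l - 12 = (l - 6)*(l + 1)^2*(l + 2)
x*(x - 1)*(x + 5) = x^3 + 4*x^2 - 5*x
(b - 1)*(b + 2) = b^2 + b - 2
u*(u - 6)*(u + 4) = u^3 - 2*u^2 - 24*u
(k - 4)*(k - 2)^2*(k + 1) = k^4 - 7*k^3 + 12*k^2 + 4*k - 16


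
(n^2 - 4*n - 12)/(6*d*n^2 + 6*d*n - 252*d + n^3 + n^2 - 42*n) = (n + 2)/(6*d*n + 42*d + n^2 + 7*n)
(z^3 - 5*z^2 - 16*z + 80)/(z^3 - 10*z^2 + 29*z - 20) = (z + 4)/(z - 1)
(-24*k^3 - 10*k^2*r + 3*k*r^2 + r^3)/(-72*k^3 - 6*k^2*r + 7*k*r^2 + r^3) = (2*k + r)/(6*k + r)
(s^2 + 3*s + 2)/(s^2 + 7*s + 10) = (s + 1)/(s + 5)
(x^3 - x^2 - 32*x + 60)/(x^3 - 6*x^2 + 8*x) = (x^2 + x - 30)/(x*(x - 4))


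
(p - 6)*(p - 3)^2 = p^3 - 12*p^2 + 45*p - 54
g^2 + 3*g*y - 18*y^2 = (g - 3*y)*(g + 6*y)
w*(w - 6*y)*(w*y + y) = w^3*y - 6*w^2*y^2 + w^2*y - 6*w*y^2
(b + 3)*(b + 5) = b^2 + 8*b + 15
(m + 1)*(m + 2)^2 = m^3 + 5*m^2 + 8*m + 4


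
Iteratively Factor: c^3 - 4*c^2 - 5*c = (c + 1)*(c^2 - 5*c) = (c - 5)*(c + 1)*(c)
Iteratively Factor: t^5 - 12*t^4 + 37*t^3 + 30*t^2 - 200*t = (t - 5)*(t^4 - 7*t^3 + 2*t^2 + 40*t) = (t - 5)*(t - 4)*(t^3 - 3*t^2 - 10*t) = (t - 5)^2*(t - 4)*(t^2 + 2*t) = (t - 5)^2*(t - 4)*(t + 2)*(t)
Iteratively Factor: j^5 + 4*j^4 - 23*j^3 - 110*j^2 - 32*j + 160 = (j - 1)*(j^4 + 5*j^3 - 18*j^2 - 128*j - 160) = (j - 1)*(j + 2)*(j^3 + 3*j^2 - 24*j - 80) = (j - 5)*(j - 1)*(j + 2)*(j^2 + 8*j + 16) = (j - 5)*(j - 1)*(j + 2)*(j + 4)*(j + 4)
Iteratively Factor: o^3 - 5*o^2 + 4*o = (o)*(o^2 - 5*o + 4) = o*(o - 1)*(o - 4)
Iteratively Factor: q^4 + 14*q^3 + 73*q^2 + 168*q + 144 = (q + 3)*(q^3 + 11*q^2 + 40*q + 48) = (q + 3)*(q + 4)*(q^2 + 7*q + 12) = (q + 3)^2*(q + 4)*(q + 4)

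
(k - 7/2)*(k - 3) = k^2 - 13*k/2 + 21/2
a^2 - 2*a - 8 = (a - 4)*(a + 2)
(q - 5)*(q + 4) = q^2 - q - 20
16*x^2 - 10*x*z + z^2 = (-8*x + z)*(-2*x + z)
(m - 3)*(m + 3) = m^2 - 9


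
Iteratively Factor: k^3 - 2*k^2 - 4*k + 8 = (k + 2)*(k^2 - 4*k + 4) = (k - 2)*(k + 2)*(k - 2)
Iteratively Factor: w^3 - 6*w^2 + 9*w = (w - 3)*(w^2 - 3*w) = (w - 3)^2*(w)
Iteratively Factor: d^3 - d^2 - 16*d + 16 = (d + 4)*(d^2 - 5*d + 4) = (d - 4)*(d + 4)*(d - 1)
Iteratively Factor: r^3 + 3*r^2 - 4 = (r + 2)*(r^2 + r - 2) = (r + 2)^2*(r - 1)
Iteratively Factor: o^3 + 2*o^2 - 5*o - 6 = (o + 3)*(o^2 - o - 2) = (o + 1)*(o + 3)*(o - 2)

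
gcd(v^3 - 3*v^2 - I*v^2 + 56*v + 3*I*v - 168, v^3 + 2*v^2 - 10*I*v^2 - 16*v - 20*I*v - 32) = v - 8*I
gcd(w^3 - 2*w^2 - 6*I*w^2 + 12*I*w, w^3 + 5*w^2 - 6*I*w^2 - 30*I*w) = w^2 - 6*I*w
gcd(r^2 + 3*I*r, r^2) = r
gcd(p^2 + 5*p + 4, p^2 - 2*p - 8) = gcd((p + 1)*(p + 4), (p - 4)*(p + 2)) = 1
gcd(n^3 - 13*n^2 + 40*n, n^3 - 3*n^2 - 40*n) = n^2 - 8*n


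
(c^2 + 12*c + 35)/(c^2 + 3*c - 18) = (c^2 + 12*c + 35)/(c^2 + 3*c - 18)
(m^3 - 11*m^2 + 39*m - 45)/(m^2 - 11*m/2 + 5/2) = 2*(m^2 - 6*m + 9)/(2*m - 1)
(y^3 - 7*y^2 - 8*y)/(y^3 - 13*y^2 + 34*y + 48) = y/(y - 6)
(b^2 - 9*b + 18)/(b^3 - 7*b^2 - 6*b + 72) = (b - 3)/(b^2 - b - 12)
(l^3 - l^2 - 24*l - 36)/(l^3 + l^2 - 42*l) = (l^2 + 5*l + 6)/(l*(l + 7))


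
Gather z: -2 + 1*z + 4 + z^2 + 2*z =z^2 + 3*z + 2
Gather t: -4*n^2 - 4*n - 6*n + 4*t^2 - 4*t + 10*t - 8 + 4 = -4*n^2 - 10*n + 4*t^2 + 6*t - 4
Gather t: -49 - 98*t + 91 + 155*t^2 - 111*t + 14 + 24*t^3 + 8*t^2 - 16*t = 24*t^3 + 163*t^2 - 225*t + 56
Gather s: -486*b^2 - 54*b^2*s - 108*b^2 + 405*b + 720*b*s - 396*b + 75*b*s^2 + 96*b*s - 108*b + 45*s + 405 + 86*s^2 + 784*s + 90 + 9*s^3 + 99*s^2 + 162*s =-594*b^2 - 99*b + 9*s^3 + s^2*(75*b + 185) + s*(-54*b^2 + 816*b + 991) + 495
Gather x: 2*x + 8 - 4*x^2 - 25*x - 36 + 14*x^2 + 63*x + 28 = 10*x^2 + 40*x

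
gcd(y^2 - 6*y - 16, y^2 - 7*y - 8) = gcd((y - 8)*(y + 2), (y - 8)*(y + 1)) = y - 8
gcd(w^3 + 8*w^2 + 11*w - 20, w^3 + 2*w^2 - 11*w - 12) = w + 4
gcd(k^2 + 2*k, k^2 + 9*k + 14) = k + 2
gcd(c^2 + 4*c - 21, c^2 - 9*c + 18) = c - 3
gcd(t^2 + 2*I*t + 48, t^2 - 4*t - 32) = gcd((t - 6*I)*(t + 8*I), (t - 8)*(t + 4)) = 1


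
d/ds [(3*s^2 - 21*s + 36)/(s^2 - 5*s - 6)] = 6*(s^2 - 18*s + 51)/(s^4 - 10*s^3 + 13*s^2 + 60*s + 36)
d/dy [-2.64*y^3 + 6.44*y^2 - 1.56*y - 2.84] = -7.92*y^2 + 12.88*y - 1.56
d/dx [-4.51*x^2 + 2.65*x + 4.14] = 2.65 - 9.02*x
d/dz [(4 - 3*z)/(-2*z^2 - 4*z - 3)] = (-6*z^2 + 16*z + 25)/(4*z^4 + 16*z^3 + 28*z^2 + 24*z + 9)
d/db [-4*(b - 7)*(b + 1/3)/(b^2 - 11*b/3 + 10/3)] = 4*(-27*b^2 - 102*b + 277)/(9*b^4 - 66*b^3 + 181*b^2 - 220*b + 100)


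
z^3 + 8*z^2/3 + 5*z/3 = z*(z + 1)*(z + 5/3)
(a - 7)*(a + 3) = a^2 - 4*a - 21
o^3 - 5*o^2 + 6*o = o*(o - 3)*(o - 2)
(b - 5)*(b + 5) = b^2 - 25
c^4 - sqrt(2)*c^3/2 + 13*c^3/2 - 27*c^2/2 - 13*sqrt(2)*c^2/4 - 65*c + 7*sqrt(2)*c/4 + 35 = (c - 1/2)*(c + 7)*(c - 5*sqrt(2)/2)*(c + 2*sqrt(2))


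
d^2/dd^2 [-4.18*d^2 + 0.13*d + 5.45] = -8.36000000000000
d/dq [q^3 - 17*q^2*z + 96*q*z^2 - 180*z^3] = 3*q^2 - 34*q*z + 96*z^2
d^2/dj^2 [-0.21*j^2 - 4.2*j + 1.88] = -0.420000000000000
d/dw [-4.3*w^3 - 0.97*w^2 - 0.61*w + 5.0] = -12.9*w^2 - 1.94*w - 0.61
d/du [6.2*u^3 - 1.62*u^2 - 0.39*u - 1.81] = 18.6*u^2 - 3.24*u - 0.39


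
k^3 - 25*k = k*(k - 5)*(k + 5)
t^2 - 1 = (t - 1)*(t + 1)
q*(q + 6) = q^2 + 6*q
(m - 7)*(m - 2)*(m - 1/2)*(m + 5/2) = m^4 - 7*m^3 - 21*m^2/4 + 157*m/4 - 35/2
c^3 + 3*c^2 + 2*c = c*(c + 1)*(c + 2)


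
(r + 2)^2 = r^2 + 4*r + 4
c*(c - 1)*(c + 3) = c^3 + 2*c^2 - 3*c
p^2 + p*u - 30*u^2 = (p - 5*u)*(p + 6*u)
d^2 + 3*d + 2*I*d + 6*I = (d + 3)*(d + 2*I)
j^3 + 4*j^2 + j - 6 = (j - 1)*(j + 2)*(j + 3)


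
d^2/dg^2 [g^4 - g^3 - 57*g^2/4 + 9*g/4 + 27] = 12*g^2 - 6*g - 57/2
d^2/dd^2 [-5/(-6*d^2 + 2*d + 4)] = 5*(9*d^2 - 3*d - (6*d - 1)^2 - 6)/(-3*d^2 + d + 2)^3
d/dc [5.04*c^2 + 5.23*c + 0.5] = 10.08*c + 5.23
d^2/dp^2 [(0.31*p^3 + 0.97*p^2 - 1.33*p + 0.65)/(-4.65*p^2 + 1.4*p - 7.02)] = (1.4210854715202e-14*p^5 - 5.6843418860808e-14*p^4 + 63.9099100000001*p^3 + 123.93459*p^2 - 326.763684*p - 29.573596)/(100.544625*p^6 - 90.8145*p^5 + 482.71185*p^4 - 276.9452*p^3 + 728.73918*p^2 - 206.97768*p + 345.948408)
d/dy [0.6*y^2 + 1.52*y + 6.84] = 1.2*y + 1.52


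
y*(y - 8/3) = y^2 - 8*y/3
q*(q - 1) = q^2 - q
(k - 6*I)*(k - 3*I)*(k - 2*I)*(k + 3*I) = k^4 - 8*I*k^3 - 3*k^2 - 72*I*k - 108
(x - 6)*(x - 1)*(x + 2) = x^3 - 5*x^2 - 8*x + 12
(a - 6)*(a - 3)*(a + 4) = a^3 - 5*a^2 - 18*a + 72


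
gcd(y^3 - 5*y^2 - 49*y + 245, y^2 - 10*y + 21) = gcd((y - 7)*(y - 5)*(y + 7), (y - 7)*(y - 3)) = y - 7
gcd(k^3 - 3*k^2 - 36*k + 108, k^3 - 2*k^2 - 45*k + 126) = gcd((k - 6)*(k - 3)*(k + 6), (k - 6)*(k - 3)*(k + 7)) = k^2 - 9*k + 18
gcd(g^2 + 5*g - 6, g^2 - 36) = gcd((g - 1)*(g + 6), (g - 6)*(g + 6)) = g + 6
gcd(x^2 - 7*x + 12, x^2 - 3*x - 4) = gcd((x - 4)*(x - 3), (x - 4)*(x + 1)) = x - 4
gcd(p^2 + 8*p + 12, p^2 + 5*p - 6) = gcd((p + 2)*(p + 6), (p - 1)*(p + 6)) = p + 6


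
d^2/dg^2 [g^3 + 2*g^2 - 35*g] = 6*g + 4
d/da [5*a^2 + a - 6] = 10*a + 1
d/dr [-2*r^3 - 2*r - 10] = -6*r^2 - 2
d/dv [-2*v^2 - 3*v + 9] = -4*v - 3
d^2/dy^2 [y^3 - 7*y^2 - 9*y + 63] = 6*y - 14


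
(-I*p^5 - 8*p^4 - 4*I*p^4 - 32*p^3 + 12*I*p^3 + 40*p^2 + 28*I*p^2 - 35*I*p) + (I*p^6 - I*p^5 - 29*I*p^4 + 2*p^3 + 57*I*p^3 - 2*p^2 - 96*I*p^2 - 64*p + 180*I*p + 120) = I*p^6 - 2*I*p^5 - 8*p^4 - 33*I*p^4 - 30*p^3 + 69*I*p^3 + 38*p^2 - 68*I*p^2 - 64*p + 145*I*p + 120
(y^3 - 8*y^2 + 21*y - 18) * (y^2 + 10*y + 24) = y^5 + 2*y^4 - 35*y^3 + 324*y - 432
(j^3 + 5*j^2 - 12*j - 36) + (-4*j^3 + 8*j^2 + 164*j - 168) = -3*j^3 + 13*j^2 + 152*j - 204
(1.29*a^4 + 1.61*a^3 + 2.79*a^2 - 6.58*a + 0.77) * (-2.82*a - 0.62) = -3.6378*a^5 - 5.34*a^4 - 8.866*a^3 + 16.8258*a^2 + 1.9082*a - 0.4774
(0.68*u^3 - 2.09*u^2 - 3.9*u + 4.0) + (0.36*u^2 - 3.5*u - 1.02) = 0.68*u^3 - 1.73*u^2 - 7.4*u + 2.98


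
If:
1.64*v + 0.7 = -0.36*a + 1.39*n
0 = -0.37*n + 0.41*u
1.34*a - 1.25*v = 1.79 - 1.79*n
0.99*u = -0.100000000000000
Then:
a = 0.83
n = -0.11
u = -0.10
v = -0.70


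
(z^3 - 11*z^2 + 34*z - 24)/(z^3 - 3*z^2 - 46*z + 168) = (z - 1)/(z + 7)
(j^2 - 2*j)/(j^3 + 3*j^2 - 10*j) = 1/(j + 5)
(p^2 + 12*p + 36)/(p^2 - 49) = (p^2 + 12*p + 36)/(p^2 - 49)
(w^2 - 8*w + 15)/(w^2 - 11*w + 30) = (w - 3)/(w - 6)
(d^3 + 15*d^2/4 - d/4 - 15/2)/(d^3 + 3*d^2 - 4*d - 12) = (d - 5/4)/(d - 2)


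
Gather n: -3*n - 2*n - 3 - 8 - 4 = -5*n - 15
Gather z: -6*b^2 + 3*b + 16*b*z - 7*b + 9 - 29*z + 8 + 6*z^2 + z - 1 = -6*b^2 - 4*b + 6*z^2 + z*(16*b - 28) + 16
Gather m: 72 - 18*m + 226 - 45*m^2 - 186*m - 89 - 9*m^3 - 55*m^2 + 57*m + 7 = -9*m^3 - 100*m^2 - 147*m + 216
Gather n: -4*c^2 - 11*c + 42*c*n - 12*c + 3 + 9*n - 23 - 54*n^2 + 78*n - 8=-4*c^2 - 23*c - 54*n^2 + n*(42*c + 87) - 28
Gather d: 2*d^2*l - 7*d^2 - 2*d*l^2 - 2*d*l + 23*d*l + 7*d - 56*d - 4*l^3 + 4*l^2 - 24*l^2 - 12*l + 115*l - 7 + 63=d^2*(2*l - 7) + d*(-2*l^2 + 21*l - 49) - 4*l^3 - 20*l^2 + 103*l + 56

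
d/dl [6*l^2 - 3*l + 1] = 12*l - 3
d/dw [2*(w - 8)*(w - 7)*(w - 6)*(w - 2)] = 8*w^3 - 138*w^2 + 752*w - 1256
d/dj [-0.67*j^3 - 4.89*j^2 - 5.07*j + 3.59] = -2.01*j^2 - 9.78*j - 5.07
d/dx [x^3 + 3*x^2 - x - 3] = 3*x^2 + 6*x - 1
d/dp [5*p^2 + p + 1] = 10*p + 1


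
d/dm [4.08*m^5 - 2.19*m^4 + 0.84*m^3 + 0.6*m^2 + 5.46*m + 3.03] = 20.4*m^4 - 8.76*m^3 + 2.52*m^2 + 1.2*m + 5.46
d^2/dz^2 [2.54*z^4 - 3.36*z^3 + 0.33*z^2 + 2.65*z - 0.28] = 30.48*z^2 - 20.16*z + 0.66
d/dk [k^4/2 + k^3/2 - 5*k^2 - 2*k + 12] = 2*k^3 + 3*k^2/2 - 10*k - 2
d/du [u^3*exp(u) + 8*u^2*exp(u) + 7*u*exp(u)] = (u^3 + 11*u^2 + 23*u + 7)*exp(u)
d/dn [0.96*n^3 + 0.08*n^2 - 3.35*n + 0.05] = 2.88*n^2 + 0.16*n - 3.35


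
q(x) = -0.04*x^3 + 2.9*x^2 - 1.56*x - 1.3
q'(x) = -0.12*x^2 + 5.8*x - 1.56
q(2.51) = 12.42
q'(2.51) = 12.24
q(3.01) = 19.19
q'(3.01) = 14.81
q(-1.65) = 9.35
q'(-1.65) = -11.46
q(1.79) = 4.97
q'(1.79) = 8.44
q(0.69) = -1.01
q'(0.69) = 2.38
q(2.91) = 17.73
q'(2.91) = 14.30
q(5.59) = 73.61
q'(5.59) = 27.11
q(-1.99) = 13.60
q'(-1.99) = -13.58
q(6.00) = 85.10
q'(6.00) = 28.92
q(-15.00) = 809.60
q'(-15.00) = -115.56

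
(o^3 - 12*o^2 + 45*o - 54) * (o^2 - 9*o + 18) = o^5 - 21*o^4 + 171*o^3 - 675*o^2 + 1296*o - 972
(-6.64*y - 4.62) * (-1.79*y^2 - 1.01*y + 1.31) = 11.8856*y^3 + 14.9762*y^2 - 4.0322*y - 6.0522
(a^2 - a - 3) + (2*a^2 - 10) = 3*a^2 - a - 13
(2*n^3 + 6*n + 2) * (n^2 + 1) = 2*n^5 + 8*n^3 + 2*n^2 + 6*n + 2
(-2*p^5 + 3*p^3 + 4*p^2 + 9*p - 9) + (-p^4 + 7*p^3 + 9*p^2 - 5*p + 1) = -2*p^5 - p^4 + 10*p^3 + 13*p^2 + 4*p - 8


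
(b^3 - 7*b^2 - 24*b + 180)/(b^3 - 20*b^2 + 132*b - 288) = (b + 5)/(b - 8)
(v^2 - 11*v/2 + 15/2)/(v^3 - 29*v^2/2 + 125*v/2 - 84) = (2*v - 5)/(2*v^2 - 23*v + 56)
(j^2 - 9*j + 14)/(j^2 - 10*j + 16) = (j - 7)/(j - 8)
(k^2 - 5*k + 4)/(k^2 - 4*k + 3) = (k - 4)/(k - 3)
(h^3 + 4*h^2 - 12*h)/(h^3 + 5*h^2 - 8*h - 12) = h/(h + 1)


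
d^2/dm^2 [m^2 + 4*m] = 2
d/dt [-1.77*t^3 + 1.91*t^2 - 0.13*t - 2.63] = -5.31*t^2 + 3.82*t - 0.13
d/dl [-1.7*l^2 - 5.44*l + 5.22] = -3.4*l - 5.44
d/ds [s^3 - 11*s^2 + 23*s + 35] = 3*s^2 - 22*s + 23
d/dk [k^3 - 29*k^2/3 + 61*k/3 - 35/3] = 3*k^2 - 58*k/3 + 61/3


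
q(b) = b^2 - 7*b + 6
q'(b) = 2*b - 7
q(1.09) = -0.44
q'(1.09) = -4.82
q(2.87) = -5.85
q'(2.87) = -1.26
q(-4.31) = 54.75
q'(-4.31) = -15.62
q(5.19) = -3.39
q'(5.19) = 3.38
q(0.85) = 0.77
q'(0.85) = -5.30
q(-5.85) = 81.17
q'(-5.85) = -18.70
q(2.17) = -4.48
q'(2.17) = -2.66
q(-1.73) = 21.10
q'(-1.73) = -10.46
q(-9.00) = 150.00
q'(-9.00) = -25.00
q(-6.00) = 84.00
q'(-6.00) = -19.00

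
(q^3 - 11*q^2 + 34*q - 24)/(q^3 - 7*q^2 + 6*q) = (q - 4)/q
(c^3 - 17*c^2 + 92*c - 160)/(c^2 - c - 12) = (c^2 - 13*c + 40)/(c + 3)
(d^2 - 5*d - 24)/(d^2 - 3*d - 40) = (d + 3)/(d + 5)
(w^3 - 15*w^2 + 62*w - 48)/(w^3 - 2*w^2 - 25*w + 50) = (w^3 - 15*w^2 + 62*w - 48)/(w^3 - 2*w^2 - 25*w + 50)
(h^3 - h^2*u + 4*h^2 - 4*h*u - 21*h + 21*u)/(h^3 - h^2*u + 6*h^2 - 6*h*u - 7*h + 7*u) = (h - 3)/(h - 1)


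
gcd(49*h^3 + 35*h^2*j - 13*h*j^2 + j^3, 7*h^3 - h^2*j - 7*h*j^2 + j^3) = 7*h^2 + 6*h*j - j^2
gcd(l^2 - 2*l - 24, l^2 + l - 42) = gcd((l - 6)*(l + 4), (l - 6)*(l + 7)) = l - 6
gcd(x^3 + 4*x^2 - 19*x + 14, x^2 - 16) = 1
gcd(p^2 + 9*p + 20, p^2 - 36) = 1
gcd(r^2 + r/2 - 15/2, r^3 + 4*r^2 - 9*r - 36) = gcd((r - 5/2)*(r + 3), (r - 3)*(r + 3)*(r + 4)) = r + 3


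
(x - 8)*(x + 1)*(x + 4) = x^3 - 3*x^2 - 36*x - 32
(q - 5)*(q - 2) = q^2 - 7*q + 10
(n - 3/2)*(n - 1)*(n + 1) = n^3 - 3*n^2/2 - n + 3/2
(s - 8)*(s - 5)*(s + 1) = s^3 - 12*s^2 + 27*s + 40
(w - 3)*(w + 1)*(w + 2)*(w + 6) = w^4 + 6*w^3 - 7*w^2 - 48*w - 36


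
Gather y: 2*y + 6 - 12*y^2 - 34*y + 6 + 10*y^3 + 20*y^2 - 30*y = 10*y^3 + 8*y^2 - 62*y + 12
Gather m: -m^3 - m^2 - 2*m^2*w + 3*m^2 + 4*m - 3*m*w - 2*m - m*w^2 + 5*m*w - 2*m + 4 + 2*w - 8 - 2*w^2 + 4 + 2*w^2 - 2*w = -m^3 + m^2*(2 - 2*w) + m*(-w^2 + 2*w)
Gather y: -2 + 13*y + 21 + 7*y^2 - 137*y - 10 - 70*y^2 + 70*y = -63*y^2 - 54*y + 9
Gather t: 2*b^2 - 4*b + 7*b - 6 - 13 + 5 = 2*b^2 + 3*b - 14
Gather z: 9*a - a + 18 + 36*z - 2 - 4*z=8*a + 32*z + 16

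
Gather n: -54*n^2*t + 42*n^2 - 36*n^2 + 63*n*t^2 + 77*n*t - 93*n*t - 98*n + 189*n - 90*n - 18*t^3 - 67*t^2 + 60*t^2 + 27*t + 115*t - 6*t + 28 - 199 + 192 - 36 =n^2*(6 - 54*t) + n*(63*t^2 - 16*t + 1) - 18*t^3 - 7*t^2 + 136*t - 15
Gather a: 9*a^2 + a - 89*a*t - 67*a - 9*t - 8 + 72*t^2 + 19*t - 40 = 9*a^2 + a*(-89*t - 66) + 72*t^2 + 10*t - 48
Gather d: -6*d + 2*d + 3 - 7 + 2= -4*d - 2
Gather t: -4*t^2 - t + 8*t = -4*t^2 + 7*t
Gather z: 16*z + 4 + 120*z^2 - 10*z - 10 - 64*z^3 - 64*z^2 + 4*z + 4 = -64*z^3 + 56*z^2 + 10*z - 2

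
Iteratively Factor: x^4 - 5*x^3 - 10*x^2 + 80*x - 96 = (x - 3)*(x^3 - 2*x^2 - 16*x + 32) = (x - 3)*(x - 2)*(x^2 - 16) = (x - 4)*(x - 3)*(x - 2)*(x + 4)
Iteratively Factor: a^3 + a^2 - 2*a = (a)*(a^2 + a - 2) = a*(a + 2)*(a - 1)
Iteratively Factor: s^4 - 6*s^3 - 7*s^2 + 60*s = (s - 5)*(s^3 - s^2 - 12*s) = (s - 5)*(s - 4)*(s^2 + 3*s) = (s - 5)*(s - 4)*(s + 3)*(s)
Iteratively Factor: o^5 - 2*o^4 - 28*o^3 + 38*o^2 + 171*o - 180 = (o + 3)*(o^4 - 5*o^3 - 13*o^2 + 77*o - 60) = (o + 3)*(o + 4)*(o^3 - 9*o^2 + 23*o - 15) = (o - 5)*(o + 3)*(o + 4)*(o^2 - 4*o + 3) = (o - 5)*(o - 3)*(o + 3)*(o + 4)*(o - 1)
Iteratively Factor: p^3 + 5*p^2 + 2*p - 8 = (p + 2)*(p^2 + 3*p - 4) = (p + 2)*(p + 4)*(p - 1)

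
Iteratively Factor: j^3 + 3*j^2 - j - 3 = (j + 3)*(j^2 - 1) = (j - 1)*(j + 3)*(j + 1)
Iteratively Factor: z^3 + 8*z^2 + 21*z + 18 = (z + 3)*(z^2 + 5*z + 6) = (z + 3)^2*(z + 2)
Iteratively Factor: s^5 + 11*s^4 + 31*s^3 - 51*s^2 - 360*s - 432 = (s + 4)*(s^4 + 7*s^3 + 3*s^2 - 63*s - 108) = (s + 3)*(s + 4)*(s^3 + 4*s^2 - 9*s - 36) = (s - 3)*(s + 3)*(s + 4)*(s^2 + 7*s + 12) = (s - 3)*(s + 3)*(s + 4)^2*(s + 3)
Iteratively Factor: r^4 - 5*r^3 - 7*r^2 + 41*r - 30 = (r - 5)*(r^3 - 7*r + 6) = (r - 5)*(r - 2)*(r^2 + 2*r - 3) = (r - 5)*(r - 2)*(r + 3)*(r - 1)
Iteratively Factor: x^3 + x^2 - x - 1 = (x + 1)*(x^2 - 1) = (x - 1)*(x + 1)*(x + 1)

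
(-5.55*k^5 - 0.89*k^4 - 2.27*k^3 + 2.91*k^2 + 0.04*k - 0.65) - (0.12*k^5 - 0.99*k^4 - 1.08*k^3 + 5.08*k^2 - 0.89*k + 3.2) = -5.67*k^5 + 0.1*k^4 - 1.19*k^3 - 2.17*k^2 + 0.93*k - 3.85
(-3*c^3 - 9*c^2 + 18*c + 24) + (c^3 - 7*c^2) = -2*c^3 - 16*c^2 + 18*c + 24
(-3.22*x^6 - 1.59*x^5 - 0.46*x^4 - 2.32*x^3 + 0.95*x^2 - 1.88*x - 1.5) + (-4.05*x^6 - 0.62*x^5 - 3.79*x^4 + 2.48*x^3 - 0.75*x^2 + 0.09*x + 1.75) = -7.27*x^6 - 2.21*x^5 - 4.25*x^4 + 0.16*x^3 + 0.2*x^2 - 1.79*x + 0.25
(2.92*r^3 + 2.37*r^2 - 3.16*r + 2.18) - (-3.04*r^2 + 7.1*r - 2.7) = 2.92*r^3 + 5.41*r^2 - 10.26*r + 4.88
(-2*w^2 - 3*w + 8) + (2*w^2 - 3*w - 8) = -6*w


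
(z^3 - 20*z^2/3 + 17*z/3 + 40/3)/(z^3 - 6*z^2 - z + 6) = (3*z^2 - 23*z + 40)/(3*(z^2 - 7*z + 6))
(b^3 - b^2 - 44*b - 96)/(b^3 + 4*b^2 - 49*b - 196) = (b^2 - 5*b - 24)/(b^2 - 49)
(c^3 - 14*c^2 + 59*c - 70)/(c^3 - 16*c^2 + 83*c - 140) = (c - 2)/(c - 4)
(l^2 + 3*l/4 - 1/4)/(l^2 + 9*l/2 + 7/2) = (4*l - 1)/(2*(2*l + 7))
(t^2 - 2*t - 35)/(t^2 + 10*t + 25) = (t - 7)/(t + 5)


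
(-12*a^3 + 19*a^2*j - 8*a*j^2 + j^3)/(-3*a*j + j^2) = 4*a^2/j - 5*a + j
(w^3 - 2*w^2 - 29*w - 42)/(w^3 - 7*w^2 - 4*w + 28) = (w + 3)/(w - 2)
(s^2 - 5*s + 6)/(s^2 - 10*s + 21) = (s - 2)/(s - 7)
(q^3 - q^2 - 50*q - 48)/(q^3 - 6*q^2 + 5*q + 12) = (q^2 - 2*q - 48)/(q^2 - 7*q + 12)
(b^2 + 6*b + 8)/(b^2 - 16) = (b + 2)/(b - 4)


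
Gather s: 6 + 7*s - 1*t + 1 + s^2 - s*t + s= s^2 + s*(8 - t) - t + 7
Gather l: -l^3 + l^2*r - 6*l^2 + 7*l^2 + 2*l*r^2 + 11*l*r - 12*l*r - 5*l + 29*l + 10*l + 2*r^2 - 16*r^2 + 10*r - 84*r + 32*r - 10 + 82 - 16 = -l^3 + l^2*(r + 1) + l*(2*r^2 - r + 34) - 14*r^2 - 42*r + 56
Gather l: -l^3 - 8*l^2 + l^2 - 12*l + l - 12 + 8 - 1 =-l^3 - 7*l^2 - 11*l - 5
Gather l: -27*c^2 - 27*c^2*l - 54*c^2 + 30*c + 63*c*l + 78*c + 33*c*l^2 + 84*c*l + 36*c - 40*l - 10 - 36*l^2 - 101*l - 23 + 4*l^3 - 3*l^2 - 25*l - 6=-81*c^2 + 144*c + 4*l^3 + l^2*(33*c - 39) + l*(-27*c^2 + 147*c - 166) - 39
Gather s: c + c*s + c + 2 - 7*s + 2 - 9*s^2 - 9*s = 2*c - 9*s^2 + s*(c - 16) + 4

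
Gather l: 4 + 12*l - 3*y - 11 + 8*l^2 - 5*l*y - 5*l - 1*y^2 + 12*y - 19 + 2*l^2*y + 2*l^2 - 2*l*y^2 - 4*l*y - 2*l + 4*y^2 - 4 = l^2*(2*y + 10) + l*(-2*y^2 - 9*y + 5) + 3*y^2 + 9*y - 30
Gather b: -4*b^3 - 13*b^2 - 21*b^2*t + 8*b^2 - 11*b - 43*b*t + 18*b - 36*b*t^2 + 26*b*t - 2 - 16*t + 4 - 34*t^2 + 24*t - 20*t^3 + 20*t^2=-4*b^3 + b^2*(-21*t - 5) + b*(-36*t^2 - 17*t + 7) - 20*t^3 - 14*t^2 + 8*t + 2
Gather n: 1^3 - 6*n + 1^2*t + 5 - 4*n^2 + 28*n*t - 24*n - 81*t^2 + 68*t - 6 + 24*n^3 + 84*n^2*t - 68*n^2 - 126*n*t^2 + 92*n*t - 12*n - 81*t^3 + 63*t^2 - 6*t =24*n^3 + n^2*(84*t - 72) + n*(-126*t^2 + 120*t - 42) - 81*t^3 - 18*t^2 + 63*t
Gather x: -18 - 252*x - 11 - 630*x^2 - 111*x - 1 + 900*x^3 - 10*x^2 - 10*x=900*x^3 - 640*x^2 - 373*x - 30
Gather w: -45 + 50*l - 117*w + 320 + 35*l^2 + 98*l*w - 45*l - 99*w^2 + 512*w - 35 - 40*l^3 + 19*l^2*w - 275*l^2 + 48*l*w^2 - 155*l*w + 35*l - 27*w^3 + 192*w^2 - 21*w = -40*l^3 - 240*l^2 + 40*l - 27*w^3 + w^2*(48*l + 93) + w*(19*l^2 - 57*l + 374) + 240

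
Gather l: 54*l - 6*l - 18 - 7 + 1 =48*l - 24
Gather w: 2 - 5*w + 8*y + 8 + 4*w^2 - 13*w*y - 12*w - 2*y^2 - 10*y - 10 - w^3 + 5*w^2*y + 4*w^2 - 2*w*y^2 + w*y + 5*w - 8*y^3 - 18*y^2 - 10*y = -w^3 + w^2*(5*y + 8) + w*(-2*y^2 - 12*y - 12) - 8*y^3 - 20*y^2 - 12*y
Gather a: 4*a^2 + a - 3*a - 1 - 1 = 4*a^2 - 2*a - 2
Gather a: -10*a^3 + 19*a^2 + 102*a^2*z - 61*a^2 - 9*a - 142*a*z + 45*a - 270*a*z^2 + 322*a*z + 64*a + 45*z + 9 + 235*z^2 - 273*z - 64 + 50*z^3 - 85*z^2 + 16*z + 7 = -10*a^3 + a^2*(102*z - 42) + a*(-270*z^2 + 180*z + 100) + 50*z^3 + 150*z^2 - 212*z - 48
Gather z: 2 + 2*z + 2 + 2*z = 4*z + 4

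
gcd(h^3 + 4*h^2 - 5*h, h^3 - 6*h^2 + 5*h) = h^2 - h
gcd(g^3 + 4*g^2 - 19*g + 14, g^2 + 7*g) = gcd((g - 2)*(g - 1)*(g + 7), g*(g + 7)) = g + 7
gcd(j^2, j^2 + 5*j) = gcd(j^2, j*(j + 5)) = j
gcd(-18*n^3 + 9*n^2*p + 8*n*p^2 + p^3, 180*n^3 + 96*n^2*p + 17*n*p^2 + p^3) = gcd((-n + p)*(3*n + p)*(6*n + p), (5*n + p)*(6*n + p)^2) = 6*n + p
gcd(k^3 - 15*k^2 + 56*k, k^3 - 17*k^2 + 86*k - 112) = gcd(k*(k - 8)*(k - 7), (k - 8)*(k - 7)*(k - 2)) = k^2 - 15*k + 56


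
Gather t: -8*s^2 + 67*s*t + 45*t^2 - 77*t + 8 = -8*s^2 + 45*t^2 + t*(67*s - 77) + 8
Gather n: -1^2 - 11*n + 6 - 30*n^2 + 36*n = -30*n^2 + 25*n + 5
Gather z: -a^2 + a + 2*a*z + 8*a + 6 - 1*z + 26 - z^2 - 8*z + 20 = -a^2 + 9*a - z^2 + z*(2*a - 9) + 52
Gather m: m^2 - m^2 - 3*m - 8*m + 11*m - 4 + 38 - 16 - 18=0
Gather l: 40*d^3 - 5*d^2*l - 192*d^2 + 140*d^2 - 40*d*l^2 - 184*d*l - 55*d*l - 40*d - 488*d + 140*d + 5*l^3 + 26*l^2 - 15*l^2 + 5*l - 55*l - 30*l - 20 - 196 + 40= 40*d^3 - 52*d^2 - 388*d + 5*l^3 + l^2*(11 - 40*d) + l*(-5*d^2 - 239*d - 80) - 176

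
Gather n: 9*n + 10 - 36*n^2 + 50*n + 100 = -36*n^2 + 59*n + 110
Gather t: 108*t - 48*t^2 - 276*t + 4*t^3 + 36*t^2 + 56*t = 4*t^3 - 12*t^2 - 112*t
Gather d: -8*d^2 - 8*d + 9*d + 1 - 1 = -8*d^2 + d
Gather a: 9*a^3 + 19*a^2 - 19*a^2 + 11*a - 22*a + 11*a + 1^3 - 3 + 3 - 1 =9*a^3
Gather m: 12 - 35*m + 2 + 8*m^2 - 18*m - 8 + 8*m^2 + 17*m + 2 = 16*m^2 - 36*m + 8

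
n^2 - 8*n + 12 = (n - 6)*(n - 2)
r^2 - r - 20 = (r - 5)*(r + 4)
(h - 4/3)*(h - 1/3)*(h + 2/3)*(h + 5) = h^4 + 4*h^3 - 17*h^2/3 - 82*h/27 + 40/27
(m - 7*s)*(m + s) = m^2 - 6*m*s - 7*s^2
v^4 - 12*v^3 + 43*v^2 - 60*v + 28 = (v - 7)*(v - 2)^2*(v - 1)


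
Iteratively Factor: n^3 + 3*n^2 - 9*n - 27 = (n + 3)*(n^2 - 9) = (n - 3)*(n + 3)*(n + 3)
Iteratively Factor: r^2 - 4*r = (r)*(r - 4)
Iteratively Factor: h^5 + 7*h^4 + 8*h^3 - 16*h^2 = (h + 4)*(h^4 + 3*h^3 - 4*h^2) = h*(h + 4)*(h^3 + 3*h^2 - 4*h) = h*(h - 1)*(h + 4)*(h^2 + 4*h) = h^2*(h - 1)*(h + 4)*(h + 4)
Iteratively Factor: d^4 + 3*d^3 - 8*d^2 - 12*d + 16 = (d - 1)*(d^3 + 4*d^2 - 4*d - 16) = (d - 1)*(d + 4)*(d^2 - 4) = (d - 2)*(d - 1)*(d + 4)*(d + 2)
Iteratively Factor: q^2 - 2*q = (q)*(q - 2)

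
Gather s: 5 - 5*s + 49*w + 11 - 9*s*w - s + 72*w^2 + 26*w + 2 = s*(-9*w - 6) + 72*w^2 + 75*w + 18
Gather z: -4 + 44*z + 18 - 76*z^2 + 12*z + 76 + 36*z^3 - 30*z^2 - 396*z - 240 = 36*z^3 - 106*z^2 - 340*z - 150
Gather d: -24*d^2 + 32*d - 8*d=-24*d^2 + 24*d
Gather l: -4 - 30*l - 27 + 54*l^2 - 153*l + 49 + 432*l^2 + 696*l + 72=486*l^2 + 513*l + 90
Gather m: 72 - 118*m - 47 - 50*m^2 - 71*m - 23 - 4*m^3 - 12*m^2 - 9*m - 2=-4*m^3 - 62*m^2 - 198*m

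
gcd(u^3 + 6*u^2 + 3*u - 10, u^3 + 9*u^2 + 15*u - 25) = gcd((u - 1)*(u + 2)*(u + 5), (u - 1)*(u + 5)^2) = u^2 + 4*u - 5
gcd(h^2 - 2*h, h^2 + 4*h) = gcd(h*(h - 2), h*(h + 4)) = h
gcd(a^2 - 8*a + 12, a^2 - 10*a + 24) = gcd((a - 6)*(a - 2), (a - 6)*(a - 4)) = a - 6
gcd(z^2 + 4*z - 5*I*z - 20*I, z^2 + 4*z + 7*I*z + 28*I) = z + 4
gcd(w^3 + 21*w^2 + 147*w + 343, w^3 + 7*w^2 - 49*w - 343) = w^2 + 14*w + 49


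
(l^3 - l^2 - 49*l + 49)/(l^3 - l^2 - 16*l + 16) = (l^2 - 49)/(l^2 - 16)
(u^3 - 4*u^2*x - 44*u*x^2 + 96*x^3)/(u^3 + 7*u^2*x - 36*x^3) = (u - 8*x)/(u + 3*x)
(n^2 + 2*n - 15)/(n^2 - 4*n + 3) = (n + 5)/(n - 1)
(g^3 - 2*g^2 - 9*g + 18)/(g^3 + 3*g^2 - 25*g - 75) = (g^2 - 5*g + 6)/(g^2 - 25)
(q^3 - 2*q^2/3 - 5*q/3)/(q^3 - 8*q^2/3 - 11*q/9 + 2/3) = 3*q*(3*q^2 - 2*q - 5)/(9*q^3 - 24*q^2 - 11*q + 6)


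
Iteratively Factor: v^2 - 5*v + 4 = (v - 4)*(v - 1)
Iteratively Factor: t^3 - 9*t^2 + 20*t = (t - 4)*(t^2 - 5*t) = (t - 5)*(t - 4)*(t)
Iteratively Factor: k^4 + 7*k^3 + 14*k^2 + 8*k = (k + 4)*(k^3 + 3*k^2 + 2*k) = k*(k + 4)*(k^2 + 3*k + 2) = k*(k + 2)*(k + 4)*(k + 1)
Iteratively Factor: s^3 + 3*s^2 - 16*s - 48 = (s + 4)*(s^2 - s - 12) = (s - 4)*(s + 4)*(s + 3)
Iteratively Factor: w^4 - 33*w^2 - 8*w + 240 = (w - 3)*(w^3 + 3*w^2 - 24*w - 80) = (w - 3)*(w + 4)*(w^2 - w - 20) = (w - 3)*(w + 4)^2*(w - 5)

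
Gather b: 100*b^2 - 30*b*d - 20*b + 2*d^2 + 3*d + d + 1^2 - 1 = 100*b^2 + b*(-30*d - 20) + 2*d^2 + 4*d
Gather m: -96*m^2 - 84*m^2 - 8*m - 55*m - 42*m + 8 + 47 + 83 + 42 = -180*m^2 - 105*m + 180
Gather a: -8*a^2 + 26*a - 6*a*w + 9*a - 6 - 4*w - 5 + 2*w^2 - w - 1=-8*a^2 + a*(35 - 6*w) + 2*w^2 - 5*w - 12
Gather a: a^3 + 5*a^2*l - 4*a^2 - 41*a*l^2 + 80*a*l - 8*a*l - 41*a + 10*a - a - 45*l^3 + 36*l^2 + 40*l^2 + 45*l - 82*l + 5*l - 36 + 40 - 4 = a^3 + a^2*(5*l - 4) + a*(-41*l^2 + 72*l - 32) - 45*l^3 + 76*l^2 - 32*l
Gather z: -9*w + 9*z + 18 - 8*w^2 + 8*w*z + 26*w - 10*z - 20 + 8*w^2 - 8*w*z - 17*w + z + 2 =0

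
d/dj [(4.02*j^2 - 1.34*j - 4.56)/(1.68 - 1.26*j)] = (-5.0652*j^2 + 13.5072*j - 7.9968)/(1.5876*j^2 - 4.2336*j + 2.8224)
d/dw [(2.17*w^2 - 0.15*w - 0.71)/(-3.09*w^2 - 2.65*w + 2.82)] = (-6.214*w^2 + 7.851*w - 2.3045)/(9.5481*w^4 + 16.377*w^3 - 10.4051*w^2 - 14.946*w + 7.9524)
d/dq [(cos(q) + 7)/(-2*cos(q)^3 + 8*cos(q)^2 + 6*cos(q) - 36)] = (2*sin(q)^2 - 23*cos(q) - 15)*sin(q)/(2*(cos(q) - 3)^3*(cos(q) + 2)^2)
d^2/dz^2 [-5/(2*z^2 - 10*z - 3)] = 20*(-2*z^2 + 10*z + 2*(2*z - 5)^2 + 3)/(-2*z^2 + 10*z + 3)^3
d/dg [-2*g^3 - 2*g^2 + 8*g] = -6*g^2 - 4*g + 8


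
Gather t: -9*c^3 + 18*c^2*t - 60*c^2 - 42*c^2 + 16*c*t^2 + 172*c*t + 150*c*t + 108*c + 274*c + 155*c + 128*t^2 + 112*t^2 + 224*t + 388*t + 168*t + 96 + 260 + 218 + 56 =-9*c^3 - 102*c^2 + 537*c + t^2*(16*c + 240) + t*(18*c^2 + 322*c + 780) + 630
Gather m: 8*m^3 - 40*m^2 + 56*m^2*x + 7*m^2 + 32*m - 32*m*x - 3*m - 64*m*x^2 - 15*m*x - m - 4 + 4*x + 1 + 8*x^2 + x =8*m^3 + m^2*(56*x - 33) + m*(-64*x^2 - 47*x + 28) + 8*x^2 + 5*x - 3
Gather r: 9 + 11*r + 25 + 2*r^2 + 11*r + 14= 2*r^2 + 22*r + 48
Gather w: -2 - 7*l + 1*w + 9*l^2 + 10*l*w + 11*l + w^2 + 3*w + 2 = 9*l^2 + 4*l + w^2 + w*(10*l + 4)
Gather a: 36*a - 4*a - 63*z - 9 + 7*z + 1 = 32*a - 56*z - 8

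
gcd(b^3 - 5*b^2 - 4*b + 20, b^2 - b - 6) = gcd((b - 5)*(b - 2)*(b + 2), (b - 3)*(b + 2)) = b + 2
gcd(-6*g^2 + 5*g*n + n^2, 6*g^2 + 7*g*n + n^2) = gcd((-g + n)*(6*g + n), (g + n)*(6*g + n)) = 6*g + n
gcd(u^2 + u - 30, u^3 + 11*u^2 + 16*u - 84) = u + 6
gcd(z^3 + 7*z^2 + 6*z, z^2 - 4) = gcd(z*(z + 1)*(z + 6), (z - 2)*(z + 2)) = 1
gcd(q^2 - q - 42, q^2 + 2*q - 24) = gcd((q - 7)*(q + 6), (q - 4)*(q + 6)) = q + 6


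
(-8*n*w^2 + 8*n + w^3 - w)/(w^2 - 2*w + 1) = (-8*n*w - 8*n + w^2 + w)/(w - 1)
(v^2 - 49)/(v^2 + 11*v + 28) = (v - 7)/(v + 4)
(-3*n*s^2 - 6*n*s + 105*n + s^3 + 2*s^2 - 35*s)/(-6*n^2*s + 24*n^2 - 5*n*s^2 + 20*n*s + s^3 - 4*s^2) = (3*n*s^2 + 6*n*s - 105*n - s^3 - 2*s^2 + 35*s)/(6*n^2*s - 24*n^2 + 5*n*s^2 - 20*n*s - s^3 + 4*s^2)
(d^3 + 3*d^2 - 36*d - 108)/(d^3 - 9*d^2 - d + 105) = (d^2 - 36)/(d^2 - 12*d + 35)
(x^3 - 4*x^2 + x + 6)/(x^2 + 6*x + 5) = (x^2 - 5*x + 6)/(x + 5)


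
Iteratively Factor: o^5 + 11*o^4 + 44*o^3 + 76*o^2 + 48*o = (o + 2)*(o^4 + 9*o^3 + 26*o^2 + 24*o) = (o + 2)*(o + 4)*(o^3 + 5*o^2 + 6*o) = o*(o + 2)*(o + 4)*(o^2 + 5*o + 6) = o*(o + 2)^2*(o + 4)*(o + 3)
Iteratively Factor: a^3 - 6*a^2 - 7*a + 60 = (a + 3)*(a^2 - 9*a + 20) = (a - 5)*(a + 3)*(a - 4)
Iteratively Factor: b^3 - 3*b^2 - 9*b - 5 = (b + 1)*(b^2 - 4*b - 5) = (b + 1)^2*(b - 5)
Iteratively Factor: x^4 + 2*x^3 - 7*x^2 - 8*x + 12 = (x - 1)*(x^3 + 3*x^2 - 4*x - 12) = (x - 1)*(x + 3)*(x^2 - 4) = (x - 1)*(x + 2)*(x + 3)*(x - 2)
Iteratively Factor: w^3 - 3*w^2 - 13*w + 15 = (w - 5)*(w^2 + 2*w - 3) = (w - 5)*(w + 3)*(w - 1)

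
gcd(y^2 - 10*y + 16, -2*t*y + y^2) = 1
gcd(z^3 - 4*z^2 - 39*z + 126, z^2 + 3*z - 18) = z^2 + 3*z - 18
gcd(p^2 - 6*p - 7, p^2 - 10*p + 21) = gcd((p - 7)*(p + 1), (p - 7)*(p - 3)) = p - 7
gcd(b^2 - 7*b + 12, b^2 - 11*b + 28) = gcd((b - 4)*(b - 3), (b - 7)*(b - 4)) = b - 4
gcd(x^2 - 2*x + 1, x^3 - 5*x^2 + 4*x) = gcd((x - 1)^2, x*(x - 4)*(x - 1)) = x - 1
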